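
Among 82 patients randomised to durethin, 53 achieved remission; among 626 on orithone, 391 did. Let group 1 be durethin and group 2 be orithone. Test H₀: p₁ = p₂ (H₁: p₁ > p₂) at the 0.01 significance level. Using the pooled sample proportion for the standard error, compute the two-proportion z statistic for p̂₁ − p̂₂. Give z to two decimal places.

p̂₁ = 53/82 = 0.6463, p̂₂ = 391/626 = 0.6246.
Pooled p̂ = (53+391)/(82+626) = 444/708 = 0.6271.
SE = √(p̂(1−p̂)(1/n₁+1/n₂)) = √(0.6271·0.3729·0.0137926) = √(0.00322527) = 0.0568.
z = (0.6463 − 0.6246)/0.0568 = 0.0217/0.0568 = 0.38.
p-value = P(Z > 0.383) ≈ 0.3509. With α = 0.01, fail to reject H₀.

z = 0.38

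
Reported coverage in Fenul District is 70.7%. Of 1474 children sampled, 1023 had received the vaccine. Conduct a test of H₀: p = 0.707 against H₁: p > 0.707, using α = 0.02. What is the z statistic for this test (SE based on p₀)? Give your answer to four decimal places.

p̂ = 1023/1474 ≈ 0.694030.
Under H₀, SE = √(0.707·0.293/1474) = √(0.000140537) = 0.011855.
z = (0.694030 − 0.707)/0.011855 = -0.012970/0.011855 = -1.0941.
p-value = P(Z > -1.094) ≈ 0.8630; since p > α = 0.02, fail to reject H₀.

z = -1.0941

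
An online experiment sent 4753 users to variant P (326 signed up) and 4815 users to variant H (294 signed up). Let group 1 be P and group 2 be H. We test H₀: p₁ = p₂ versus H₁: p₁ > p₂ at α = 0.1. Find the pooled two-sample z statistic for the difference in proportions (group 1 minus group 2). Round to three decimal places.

p̂₁ = 326/4753 ≈ 0.068588, p̂₂ = 294/4815 ≈ 0.061059.
Pooled p̂ = (326+294)/(4753+4815) = 620/9568 = 0.064799.
SE = √(p̂(1−p̂)(1/n₁+1/n₂)) = √(0.064799·0.935201·0.000418078) = √(2.53357e-05) = 0.005033.
z = (0.068588 − 0.061059)/0.005033 = 0.007529/0.005033 = 1.496.
p-value = P(Z > 1.496) ≈ 0.0674; since p < α = 0.1, reject H₀.

z = 1.496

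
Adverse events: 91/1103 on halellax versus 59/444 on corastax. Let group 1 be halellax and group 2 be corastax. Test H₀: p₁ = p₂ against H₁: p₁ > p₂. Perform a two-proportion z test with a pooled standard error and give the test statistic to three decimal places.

z = -3.029

p̂₁ = 91/1103 ≈ 0.08250, p̂₂ = 59/444 ≈ 0.13288.
Pooled p̂ = (91+59)/(1103+444) = 150/1547 = 0.09696.
SE = √(0.0875603 × 0.00315887) = 0.01663.
z = (0.08250 − 0.13288)/0.01663 = -0.05038/0.01663 = -3.029.
p-value = P(Z > -3.029) ≈ 0.9988.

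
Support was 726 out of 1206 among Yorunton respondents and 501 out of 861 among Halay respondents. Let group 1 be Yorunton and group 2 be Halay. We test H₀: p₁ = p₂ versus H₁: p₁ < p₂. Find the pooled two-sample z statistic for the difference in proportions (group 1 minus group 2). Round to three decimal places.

p̂₁ = 726/1206 = 0.60199, p̂₂ = 501/861 = 0.58188.
Pooled p̂ = (726+501)/(1206+861) = 1227/2067 = 0.59361.
SE = √(0.241236 × 0.00199063) = 0.02191.
z = (0.60199 − 0.58188)/0.02191 = 0.02011/0.02191 = 0.918.
p-value = P(Z < 0.918) ≈ 0.8206.

z = 0.918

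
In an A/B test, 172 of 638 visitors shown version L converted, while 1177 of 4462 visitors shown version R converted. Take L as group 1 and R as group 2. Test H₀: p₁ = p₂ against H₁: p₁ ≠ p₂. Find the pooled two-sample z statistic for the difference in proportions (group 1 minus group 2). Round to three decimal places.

p̂₁ = 172/638 ≈ 0.26959, p̂₂ = 1177/4462 ≈ 0.26378.
Pooled p̂ = (172+1177)/(638+4462) = 1349/5100 = 0.26451.
SE = √(p̂(1−p̂)(1/n₁+1/n₂)) = √(0.26451·0.73549·0.00179151) = √(0.000348529) = 0.01867.
z = (0.26959 − 0.26378)/0.01867 = 0.00581/0.01867 = 0.311.
Two-sided p-value ≈ 2·Φ(−0.311) = 0.7557.

z = 0.311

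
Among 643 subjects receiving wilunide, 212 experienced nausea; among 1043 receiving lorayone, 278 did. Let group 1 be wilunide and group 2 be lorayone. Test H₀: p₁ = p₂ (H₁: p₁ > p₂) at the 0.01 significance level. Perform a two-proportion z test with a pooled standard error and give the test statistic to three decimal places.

p̂₁ = 212/643 ≈ 0.329705, p̂₂ = 278/1043 ≈ 0.266539.
Pooled p̂ = (212+278)/(643+1043) = 490/1686 = 0.290629.
SE = √(p̂(1−p̂)(1/n₁+1/n₂)) = √(0.290629·0.709371·0.00251398) = √(0.000518292) = 0.022766.
z = (0.329705 − 0.266539)/0.022766 = 0.063166/0.022766 = 2.775.
p-value = P(Z > 2.775) ≈ 0.0028, so at α = 0.01 we reject H₀.

z = 2.775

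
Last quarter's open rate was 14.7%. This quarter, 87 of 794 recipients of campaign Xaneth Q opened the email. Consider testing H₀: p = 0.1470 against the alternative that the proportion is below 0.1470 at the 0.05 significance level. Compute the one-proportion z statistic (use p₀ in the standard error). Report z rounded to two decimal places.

z = -2.98

p̂ = 87/794 = 0.10957.
Under H₀, SE = √(0.147·0.853/794) = √(0.000157923) = 0.01257.
z = (0.10957 − 0.147)/0.01257 = -0.03743/0.01257 = -2.98.
p-value = P(Z < -2.978) ≈ 0.0014. With α = 0.05, reject H₀.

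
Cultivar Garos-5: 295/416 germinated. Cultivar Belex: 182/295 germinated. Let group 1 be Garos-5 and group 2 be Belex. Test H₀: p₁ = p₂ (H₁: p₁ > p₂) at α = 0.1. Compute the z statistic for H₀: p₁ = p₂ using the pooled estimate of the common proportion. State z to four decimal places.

z = 2.5774

p̂₁ = 295/416 ≈ 0.7091346, p̂₂ = 182/295 ≈ 0.6169492.
Pooled p̂ = (295+182)/(416+295) = 477/711 = 0.6708861.
SE = √(0.220798 × 0.00579368) = 0.0357664.
z = (0.7091346 − 0.6169492)/0.0357664 = 0.0921854/0.0357664 = 2.5774.
p-value = P(Z > 2.577) ≈ 0.0050, so at α = 0.1 we reject H₀.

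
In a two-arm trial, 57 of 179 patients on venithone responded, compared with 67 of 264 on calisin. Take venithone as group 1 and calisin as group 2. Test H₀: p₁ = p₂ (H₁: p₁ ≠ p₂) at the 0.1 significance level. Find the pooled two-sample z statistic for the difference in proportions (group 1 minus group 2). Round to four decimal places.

z = 1.4872

p̂₁ = 57/179 ≈ 0.318436, p̂₂ = 67/264 ≈ 0.253788.
Pooled p̂ = (57+67)/(179+264) = 124/443 = 0.279910.
SE = √(0.20156 × 0.00937447) = 0.043469.
z = (0.318436 − 0.253788)/0.043469 = 0.064648/0.043469 = 1.4872.
Two-sided p-value ≈ 2·Φ(−1.487) = 0.1370, so at α = 0.1 we fail to reject H₀.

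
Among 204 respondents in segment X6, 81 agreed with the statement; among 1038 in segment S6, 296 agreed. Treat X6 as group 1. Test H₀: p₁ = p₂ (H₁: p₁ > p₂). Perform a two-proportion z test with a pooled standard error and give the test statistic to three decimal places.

p̂₁ = 81/204 ≈ 0.39706, p̂₂ = 296/1038 ≈ 0.28516.
Pooled p̂ = (81+296)/(204+1038) = 377/1242 = 0.30354.
SE = √(0.211405 × 0.00586535) = 0.03521.
z = (0.39706 − 0.28516)/0.03521 = 0.11190/0.03521 = 3.178.

z = 3.178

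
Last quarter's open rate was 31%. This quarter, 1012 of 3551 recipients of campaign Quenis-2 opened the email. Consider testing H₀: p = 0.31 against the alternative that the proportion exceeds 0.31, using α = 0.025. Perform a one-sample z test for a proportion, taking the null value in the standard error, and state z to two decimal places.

p̂ = 1012/3551 = 0.28499.
SE = √(p₀(1−p₀)/n) = √(0.2139/3551) = 0.00776.
z = (0.28499 − 0.31)/0.00776 = -0.02501/0.00776 = -3.22.
p-value = P(Z > -3.222) ≈ 0.9994. With α = 0.025, fail to reject H₀.

z = -3.22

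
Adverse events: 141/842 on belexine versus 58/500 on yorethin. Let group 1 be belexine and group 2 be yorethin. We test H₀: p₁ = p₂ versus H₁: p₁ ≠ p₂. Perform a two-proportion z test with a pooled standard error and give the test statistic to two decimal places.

z = 2.56

p̂₁ = 141/842 = 0.1675, p̂₂ = 58/500 = 0.1160.
Pooled p̂ = (141+58)/(842+500) = 199/1342 = 0.1483.
SE = √(p̂(1−p̂)(1/n₁+1/n₂)) = √(0.1483·0.8517·0.00318765) = √(0.000402592) = 0.0201.
z = (0.1675 − 0.1160)/0.0201 = 0.0515/0.0201 = 2.56.
Two-sided p-value ≈ 2·Φ(−2.565) = 0.0103.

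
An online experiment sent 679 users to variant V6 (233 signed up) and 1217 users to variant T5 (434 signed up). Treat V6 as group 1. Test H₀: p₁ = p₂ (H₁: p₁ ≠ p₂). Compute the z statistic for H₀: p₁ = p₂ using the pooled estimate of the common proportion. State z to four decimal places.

z = -0.5886

p̂₁ = 233/679 ≈ 0.343152, p̂₂ = 434/1217 ≈ 0.356615.
Pooled p̂ = (233+434)/(679+1217) = 667/1896 = 0.351793.
SE = √(p̂(1−p̂)(1/n₁+1/n₂)) = √(0.351793·0.648207·0.00229445) = √(0.000523214) = 0.022874.
z = (0.343152 − 0.356615)/0.022874 = -0.013463/0.022874 = -0.5886.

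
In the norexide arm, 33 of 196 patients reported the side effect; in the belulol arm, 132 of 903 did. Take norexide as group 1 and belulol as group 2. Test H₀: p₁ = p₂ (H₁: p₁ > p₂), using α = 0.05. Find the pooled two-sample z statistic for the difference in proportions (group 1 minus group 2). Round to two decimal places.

z = 0.79

p̂₁ = 33/196 ≈ 0.1684, p̂₂ = 132/903 ≈ 0.1462.
Pooled p̂ = (33+132)/(196+903) = 165/1099 = 0.1501.
SE = √(p̂(1−p̂)(1/n₁+1/n₂)) = √(0.1501·0.8499·0.00620946) = √(0.000792299) = 0.0281.
z = (0.1684 − 0.1462)/0.0281 = 0.0222/0.0281 = 0.79.
p-value = P(Z > 0.788) ≈ 0.2153. With α = 0.05, fail to reject H₀.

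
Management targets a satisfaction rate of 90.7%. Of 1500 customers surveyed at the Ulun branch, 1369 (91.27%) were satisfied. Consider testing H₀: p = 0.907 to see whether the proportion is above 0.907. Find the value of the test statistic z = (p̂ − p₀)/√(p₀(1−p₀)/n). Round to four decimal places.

p̂ = 1369/1500 = 0.912667.
Under H₀, SE = √(0.907·0.093/1500) = √(5.6234e-05) = 0.007499.
z = (0.912667 − 0.907)/0.007499 = 0.005667/0.007499 = 0.7557.
p-value = P(Z > 0.756) ≈ 0.2249.

z = 0.7557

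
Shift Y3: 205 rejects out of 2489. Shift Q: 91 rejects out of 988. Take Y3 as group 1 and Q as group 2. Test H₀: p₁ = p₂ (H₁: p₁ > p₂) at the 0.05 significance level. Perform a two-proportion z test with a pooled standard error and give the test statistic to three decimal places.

p̂₁ = 205/2489 ≈ 0.082362, p̂₂ = 91/988 ≈ 0.092105.
Pooled p̂ = (205+91)/(2489+988) = 296/3477 = 0.085131.
SE = √(p̂(1−p̂)(1/n₁+1/n₂)) = √(0.085131·0.914869·0.00141391) = √(0.000110121) = 0.010494.
z = (0.082362 − 0.092105)/0.010494 = -0.009743/0.010494 = -0.928.
p-value = P(Z > -0.928) ≈ 0.8234; since p > α = 0.05, fail to reject H₀.

z = -0.928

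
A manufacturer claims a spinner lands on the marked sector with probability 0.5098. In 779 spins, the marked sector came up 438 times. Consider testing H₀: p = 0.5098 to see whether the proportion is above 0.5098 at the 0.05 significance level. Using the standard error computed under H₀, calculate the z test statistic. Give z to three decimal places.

z = 2.929

p̂ = 438/779 = 0.56226.
SE = √(p₀(1−p₀)/n) = √(0.2499/779) = 0.01791.
z = (0.56226 − 0.5098)/0.01791 = 0.05246/0.01791 = 2.929.
p-value = P(Z > 2.929) ≈ 0.0017, so at α = 0.05 we reject H₀.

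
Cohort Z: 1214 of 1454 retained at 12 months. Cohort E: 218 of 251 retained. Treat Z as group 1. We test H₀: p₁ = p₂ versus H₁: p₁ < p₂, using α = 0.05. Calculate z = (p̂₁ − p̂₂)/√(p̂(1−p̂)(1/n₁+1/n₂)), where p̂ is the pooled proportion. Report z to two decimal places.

z = -1.34

p̂₁ = 1214/1454 ≈ 0.8349, p̂₂ = 218/251 ≈ 0.8685.
Pooled p̂ = (1214+218)/(1454+251) = 1432/1705 = 0.8399.
SE = √(p̂(1−p̂)(1/n₁+1/n₂)) = √(0.8399·0.1601·0.00467182) = √(0.000628265) = 0.0251.
z = (0.8349 − 0.8685)/0.0251 = -0.0336/0.0251 = -1.34.
p-value = P(Z < -1.340) ≈ 0.0901, so at α = 0.05 we fail to reject H₀.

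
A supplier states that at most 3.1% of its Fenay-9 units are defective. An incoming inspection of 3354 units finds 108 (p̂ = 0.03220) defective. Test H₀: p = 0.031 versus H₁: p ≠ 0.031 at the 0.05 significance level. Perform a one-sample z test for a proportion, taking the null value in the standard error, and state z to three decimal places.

p̂ = 108/3354 ≈ 0.03220.
SE = √(p₀(1−p₀)/n) = √(0.030039/3354) = 0.00299.
z = (0.03220 − 0.031)/0.00299 = 0.00120/0.00299 = 0.401.
p-value = 2·P(Z > 0.401) ≈ 0.6883, so at α = 0.05 we fail to reject H₀.

z = 0.401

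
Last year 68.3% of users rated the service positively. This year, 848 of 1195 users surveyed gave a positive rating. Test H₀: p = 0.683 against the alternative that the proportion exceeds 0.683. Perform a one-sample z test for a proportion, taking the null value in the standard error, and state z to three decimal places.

p̂ = 848/1195 = 0.70962.
Under H₀, SE = √(0.683·0.317/1195) = √(0.000181181) = 0.01346.
z = (0.70962 − 0.683)/0.01346 = 0.02662/0.01346 = 1.978.

z = 1.978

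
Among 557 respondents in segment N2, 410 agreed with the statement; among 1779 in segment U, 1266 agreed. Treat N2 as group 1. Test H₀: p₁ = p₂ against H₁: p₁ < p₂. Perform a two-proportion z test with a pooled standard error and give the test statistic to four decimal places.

z = 1.1185

p̂₁ = 410/557 = 0.736086, p̂₂ = 1266/1779 = 0.711636.
Pooled p̂ = (410+1266)/(557+1779) = 1676/2336 = 0.717466.
SE = √(0.202709 × 0.00235745) = 0.021860.
z = (0.736086 − 0.711636)/0.021860 = 0.024450/0.021860 = 1.1185.
p-value = P(Z < 1.118) ≈ 0.8683.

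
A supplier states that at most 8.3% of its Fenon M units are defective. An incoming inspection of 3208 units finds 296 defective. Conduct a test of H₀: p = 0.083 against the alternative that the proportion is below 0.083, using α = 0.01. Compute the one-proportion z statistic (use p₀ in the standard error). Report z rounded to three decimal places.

p̂ = 296/3208 = 0.09227.
Under H₀, SE = √(0.083·0.917/3208) = √(2.37254e-05) = 0.00487.
z = (0.09227 − 0.083)/0.00487 = 0.00927/0.00487 = 1.903.
p-value = P(Z < 1.903) ≈ 0.9715. With α = 0.01, fail to reject H₀.

z = 1.903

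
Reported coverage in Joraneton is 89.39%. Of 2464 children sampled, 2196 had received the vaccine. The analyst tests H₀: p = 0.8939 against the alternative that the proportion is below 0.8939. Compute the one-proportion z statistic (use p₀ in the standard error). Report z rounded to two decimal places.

z = -0.43

p̂ = 2196/2464 ≈ 0.89123.
SE = √(p₀(1−p₀)/n) = √(0.094843/2464) = 0.00620.
z = (0.89123 − 0.8939)/0.00620 = -0.00267/0.00620 = -0.43.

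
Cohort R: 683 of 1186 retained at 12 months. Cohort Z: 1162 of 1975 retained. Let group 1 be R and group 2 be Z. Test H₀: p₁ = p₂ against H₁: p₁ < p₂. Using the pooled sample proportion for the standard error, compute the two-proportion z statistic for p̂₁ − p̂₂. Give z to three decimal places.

p̂₁ = 683/1186 ≈ 0.575885, p̂₂ = 1162/1975 ≈ 0.588354.
Pooled p̂ = (683+1162)/(1186+1975) = 1845/3161 = 0.583676.
SE = √(p̂(1−p̂)(1/n₁+1/n₂)) = √(0.583676·0.416324·0.0013495) = √(0.000327926) = 0.018109.
z = (0.575885 − 0.588354)/0.018109 = -0.012469/0.018109 = -0.689.

z = -0.689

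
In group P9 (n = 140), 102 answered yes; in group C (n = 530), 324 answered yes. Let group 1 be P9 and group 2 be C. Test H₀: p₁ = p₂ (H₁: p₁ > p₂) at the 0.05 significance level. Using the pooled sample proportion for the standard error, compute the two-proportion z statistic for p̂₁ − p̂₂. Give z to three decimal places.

z = 2.564

p̂₁ = 102/140 = 0.72857, p̂₂ = 324/530 = 0.61132.
Pooled p̂ = (102+324)/(140+530) = 426/670 = 0.63582.
SE = √(p̂(1−p̂)(1/n₁+1/n₂)) = √(0.63582·0.36418·0.00902965) = √(0.00209084) = 0.04573.
z = (0.72857 − 0.61132)/0.04573 = 0.11725/0.04573 = 2.564.
p-value = P(Z > 2.564) ≈ 0.0052. With α = 0.05, reject H₀.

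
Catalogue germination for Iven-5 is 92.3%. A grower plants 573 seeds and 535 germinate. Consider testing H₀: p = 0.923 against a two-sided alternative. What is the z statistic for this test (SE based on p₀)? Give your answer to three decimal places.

z = 0.959

p̂ = 535/573 ≈ 0.93368.
SE = √(p₀(1−p₀)/n) = √(0.071071/573) = 0.01114.
z = (0.93368 − 0.923)/0.01114 = 0.01068/0.01114 = 0.959.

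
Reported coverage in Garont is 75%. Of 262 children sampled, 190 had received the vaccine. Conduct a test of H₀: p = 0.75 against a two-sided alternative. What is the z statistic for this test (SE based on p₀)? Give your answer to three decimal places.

p̂ = 190/262 = 0.72519.
SE = √(p₀(1−p₀)/n) = √(0.1875/262) = 0.02675.
z = (0.72519 − 0.75)/0.02675 = -0.02481/0.02675 = -0.927.
Two-sided p-value ≈ 2·Φ(−0.927) = 0.3537.

z = -0.927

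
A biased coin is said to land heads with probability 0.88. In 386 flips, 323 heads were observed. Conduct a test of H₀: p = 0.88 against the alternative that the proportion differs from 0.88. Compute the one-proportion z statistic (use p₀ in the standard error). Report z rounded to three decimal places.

p̂ = 323/386 ≈ 0.836788.
SE = √(p₀(1−p₀)/n) = √(0.1056/386) = 0.016540.
z = (0.836788 − 0.88)/0.016540 = -0.043212/0.016540 = -2.613.
p-value = 2·P(Z > 2.613) ≈ 0.0090.

z = -2.613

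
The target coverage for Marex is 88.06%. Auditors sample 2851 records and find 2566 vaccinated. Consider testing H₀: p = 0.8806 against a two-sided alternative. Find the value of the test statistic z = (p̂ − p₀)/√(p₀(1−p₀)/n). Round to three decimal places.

z = 3.200

p̂ = 2566/2851 = 0.900035.
Standard error under H₀: √(0.8806×0.1194/2851) = 0.006073.
z = (0.900035 − 0.8806)/0.006073 = 0.019435/0.006073 = 3.200.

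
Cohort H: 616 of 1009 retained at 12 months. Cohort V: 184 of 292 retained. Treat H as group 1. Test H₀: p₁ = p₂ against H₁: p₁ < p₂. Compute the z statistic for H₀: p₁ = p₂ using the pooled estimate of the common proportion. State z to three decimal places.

p̂₁ = 616/1009 = 0.61051, p̂₂ = 184/292 = 0.63014.
Pooled p̂ = (616+184)/(1009+292) = 800/1301 = 0.61491.
SE = √(0.236795 × 0.00441574) = 0.03234.
z = (0.61051 − 0.63014)/0.03234 = -0.01963/0.03234 = -0.607.

z = -0.607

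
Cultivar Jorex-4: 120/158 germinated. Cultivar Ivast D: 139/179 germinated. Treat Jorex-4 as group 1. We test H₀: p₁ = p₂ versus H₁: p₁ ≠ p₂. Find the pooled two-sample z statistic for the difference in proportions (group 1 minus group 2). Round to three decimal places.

z = -0.370

p̂₁ = 120/158 = 0.75949, p̂₂ = 139/179 = 0.77654.
Pooled p̂ = (120+139)/(158+179) = 259/337 = 0.76855.
SE = √(p̂(1−p̂)(1/n₁+1/n₂)) = √(0.76855·0.23145·0.0119157) = √(0.0021196) = 0.04604.
z = (0.75949 − 0.77654)/0.04604 = -0.01705/0.04604 = -0.370.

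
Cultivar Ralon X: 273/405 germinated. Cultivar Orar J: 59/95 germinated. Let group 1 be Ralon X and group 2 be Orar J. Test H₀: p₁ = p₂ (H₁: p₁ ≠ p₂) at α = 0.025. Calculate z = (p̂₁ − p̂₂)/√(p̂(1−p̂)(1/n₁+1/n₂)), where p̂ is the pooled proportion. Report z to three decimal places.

z = 0.985

p̂₁ = 273/405 ≈ 0.67407, p̂₂ = 59/95 ≈ 0.62105.
Pooled p̂ = (273+59)/(405+95) = 332/500 = 0.66400.
SE = √(0.223104 × 0.0129955) = 0.05385.
z = (0.67407 − 0.62105)/0.05385 = 0.05302/0.05385 = 0.985.
p-value = 2·P(Z > 0.985) ≈ 0.3248, so at α = 0.025 we fail to reject H₀.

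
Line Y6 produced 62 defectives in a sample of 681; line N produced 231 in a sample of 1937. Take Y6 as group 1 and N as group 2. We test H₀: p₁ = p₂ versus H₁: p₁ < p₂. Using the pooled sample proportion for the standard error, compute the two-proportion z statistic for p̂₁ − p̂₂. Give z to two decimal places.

z = -2.01

p̂₁ = 62/681 = 0.09104, p̂₂ = 231/1937 = 0.11926.
Pooled p̂ = (62+231)/(681+1937) = 293/2618 = 0.11192.
SE = √(0.099392 × 0.00198469) = 0.01405.
z = (0.09104 − 0.11926)/0.01405 = -0.02822/0.01405 = -2.01.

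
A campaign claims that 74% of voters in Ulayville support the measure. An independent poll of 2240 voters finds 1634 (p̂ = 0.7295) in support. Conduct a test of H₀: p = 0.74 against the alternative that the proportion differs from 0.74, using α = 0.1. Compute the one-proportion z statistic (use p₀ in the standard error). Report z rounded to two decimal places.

z = -1.14

p̂ = 1634/2240 = 0.72946.
Standard error under H₀: √(0.74×0.26/2240) = 0.00927.
z = (0.72946 − 0.74)/0.00927 = -0.01054/0.00927 = -1.14.
p-value = 2·P(Z > 1.137) ≈ 0.2556. With α = 0.1, fail to reject H₀.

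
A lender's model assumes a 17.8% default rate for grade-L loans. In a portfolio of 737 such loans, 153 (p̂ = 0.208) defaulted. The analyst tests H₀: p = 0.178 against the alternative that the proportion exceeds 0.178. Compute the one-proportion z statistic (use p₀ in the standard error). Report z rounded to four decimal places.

z = 2.1007

p̂ = 153/737 = 0.2075984.
Standard error under H₀: √(0.178×0.822/737) = 0.0140900.
z = (0.2075984 − 0.178)/0.0140900 = 0.0295984/0.0140900 = 2.1007.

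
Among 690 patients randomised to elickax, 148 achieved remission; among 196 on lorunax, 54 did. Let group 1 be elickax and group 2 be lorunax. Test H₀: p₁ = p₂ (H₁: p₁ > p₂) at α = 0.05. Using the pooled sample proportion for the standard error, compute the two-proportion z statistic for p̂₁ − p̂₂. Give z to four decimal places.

p̂₁ = 148/690 = 0.214493, p̂₂ = 54/196 = 0.275510.
Pooled p̂ = (148+54)/(690+196) = 202/886 = 0.227991.
SE = √(p̂(1−p̂)(1/n₁+1/n₂)) = √(0.227991·0.772009·0.00655132) = √(0.0011531) = 0.033957.
z = (0.214493 − 0.275510)/0.033957 = -0.061017/0.033957 = -1.7969.
p-value = P(Z > -1.797) ≈ 0.9638. With α = 0.05, fail to reject H₀.

z = -1.7969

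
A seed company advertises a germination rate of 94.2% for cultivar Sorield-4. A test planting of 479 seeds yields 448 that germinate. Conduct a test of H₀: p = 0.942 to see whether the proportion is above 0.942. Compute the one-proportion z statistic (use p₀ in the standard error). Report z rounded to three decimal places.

z = -0.629

p̂ = 448/479 = 0.93528.
Standard error under H₀: √(0.942×0.058/479) = 0.01068.
z = (0.93528 − 0.942)/0.01068 = -0.00672/0.01068 = -0.629.
p-value = P(Z > -0.629) ≈ 0.7353.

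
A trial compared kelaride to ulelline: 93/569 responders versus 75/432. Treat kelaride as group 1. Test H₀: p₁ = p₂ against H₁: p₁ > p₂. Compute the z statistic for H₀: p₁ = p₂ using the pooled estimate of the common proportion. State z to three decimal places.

p̂₁ = 93/569 ≈ 0.16344, p̂₂ = 75/432 ≈ 0.17361.
Pooled p̂ = (93+75)/(569+432) = 168/1001 = 0.16783.
SE = √(0.139665 × 0.00407228) = 0.02385.
z = (0.16344 − 0.17361)/0.02385 = -0.01017/0.02385 = -0.426.

z = -0.426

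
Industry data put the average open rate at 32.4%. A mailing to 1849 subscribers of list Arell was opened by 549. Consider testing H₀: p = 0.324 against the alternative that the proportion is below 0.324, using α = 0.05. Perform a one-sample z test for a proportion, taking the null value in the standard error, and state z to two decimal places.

p̂ = 549/1849 ≈ 0.2969.
SE = √(p₀(1−p₀)/n) = √(0.21902/1849) = 0.0109.
z = (0.2969 − 0.324)/0.0109 = -0.0271/0.0109 = -2.49.
p-value = P(Z < -2.488) ≈ 0.0064, so at α = 0.05 we reject H₀.

z = -2.49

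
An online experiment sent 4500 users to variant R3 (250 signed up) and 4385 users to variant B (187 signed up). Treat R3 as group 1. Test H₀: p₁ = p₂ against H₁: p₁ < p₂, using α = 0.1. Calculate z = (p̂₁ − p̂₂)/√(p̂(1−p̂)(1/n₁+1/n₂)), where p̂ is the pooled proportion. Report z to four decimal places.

p̂₁ = 250/4500 = 0.0555556, p̂₂ = 187/4385 = 0.0426454.
Pooled p̂ = (250+187)/(4500+4385) = 437/8885 = 0.0491840.
SE = √(p̂(1−p̂)(1/n₁+1/n₂)) = √(0.0491840·0.9508160·0.000450272) = √(2.1057e-05) = 0.0045888.
z = (0.0555556 − 0.0426454)/0.0045888 = 0.0129102/0.0045888 = 2.8134.
p-value = P(Z < 2.813) ≈ 0.9975, so at α = 0.1 we fail to reject H₀.

z = 2.8134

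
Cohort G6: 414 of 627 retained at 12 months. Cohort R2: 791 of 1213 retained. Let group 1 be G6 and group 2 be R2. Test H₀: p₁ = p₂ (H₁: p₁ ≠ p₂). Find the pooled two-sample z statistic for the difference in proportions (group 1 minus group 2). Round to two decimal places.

p̂₁ = 414/627 ≈ 0.6603, p̂₂ = 791/1213 ≈ 0.6521.
Pooled p̂ = (414+791)/(627+1213) = 1205/1840 = 0.6549.
SE = √(0.226009 × 0.0024193) = 0.0234.
z = (0.6603 − 0.6521)/0.0234 = 0.0082/0.0234 = 0.35.
p-value = 2·P(Z > 0.350) ≈ 0.7263.

z = 0.35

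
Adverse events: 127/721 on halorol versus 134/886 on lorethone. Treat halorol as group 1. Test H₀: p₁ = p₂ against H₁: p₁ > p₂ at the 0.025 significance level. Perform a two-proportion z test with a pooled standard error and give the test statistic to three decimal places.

p̂₁ = 127/721 = 0.17614, p̂₂ = 134/886 = 0.15124.
Pooled p̂ = (127+134)/(721+886) = 261/1607 = 0.16241.
SE = √(p̂(1−p̂)(1/n₁+1/n₂)) = √(0.16241·0.83759·0.00251563) = √(0.000342216) = 0.01850.
z = (0.17614 − 0.15124)/0.01850 = 0.02490/0.01850 = 1.346.
p-value = P(Z > 1.346) ≈ 0.0891. With α = 0.025, fail to reject H₀.

z = 1.346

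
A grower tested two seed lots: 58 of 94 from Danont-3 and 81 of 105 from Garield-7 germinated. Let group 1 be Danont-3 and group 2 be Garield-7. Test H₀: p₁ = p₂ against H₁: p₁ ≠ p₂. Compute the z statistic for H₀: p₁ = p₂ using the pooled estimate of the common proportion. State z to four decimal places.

p̂₁ = 58/94 = 0.617021, p̂₂ = 81/105 = 0.771429.
Pooled p̂ = (58+81)/(94+105) = 139/199 = 0.698492.
SE = √(p̂(1−p̂)(1/n₁+1/n₂)) = √(0.698492·0.301508·0.0201621) = √(0.00424615) = 0.065163.
z = (0.617021 − 0.771429)/0.065163 = -0.154408/0.065163 = -2.3696.
Two-sided p-value ≈ 2·Φ(−2.370) = 0.0178.

z = -2.3696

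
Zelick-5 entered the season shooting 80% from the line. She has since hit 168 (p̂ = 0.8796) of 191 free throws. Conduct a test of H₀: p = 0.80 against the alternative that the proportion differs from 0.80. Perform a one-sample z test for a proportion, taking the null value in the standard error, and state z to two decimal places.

z = 2.75

p̂ = 168/191 = 0.8796.
Under H₀, SE = √(0.8·0.2/191) = √(0.000837696) = 0.0289.
z = (0.8796 − 0.8)/0.0289 = 0.0796/0.0289 = 2.75.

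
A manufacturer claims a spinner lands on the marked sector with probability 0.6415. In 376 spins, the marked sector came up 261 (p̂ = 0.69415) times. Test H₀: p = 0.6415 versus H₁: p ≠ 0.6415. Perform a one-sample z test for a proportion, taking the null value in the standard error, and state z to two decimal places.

p̂ = 261/376 ≈ 0.6941.
Standard error under H₀: √(0.6415×0.3585/376) = 0.0247.
z = (0.6941 − 0.6415)/0.0247 = 0.0526/0.0247 = 2.13.
Two-sided p-value ≈ 2·Φ(−2.129) = 0.0333.

z = 2.13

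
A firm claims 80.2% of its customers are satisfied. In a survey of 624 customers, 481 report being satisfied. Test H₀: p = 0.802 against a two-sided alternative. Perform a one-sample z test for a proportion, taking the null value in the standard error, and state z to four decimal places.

p̂ = 481/624 = 0.7708333.
SE = √(p₀(1−p₀)/n) = √(0.1588/624) = 0.0159525.
z = (0.7708333 − 0.802)/0.0159525 = -0.0311667/0.0159525 = -1.9537.

z = -1.9537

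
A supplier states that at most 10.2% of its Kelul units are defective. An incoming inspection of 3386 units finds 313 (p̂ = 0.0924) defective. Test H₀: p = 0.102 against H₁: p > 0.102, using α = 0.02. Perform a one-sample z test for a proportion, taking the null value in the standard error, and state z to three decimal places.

z = -1.838

p̂ = 313/3386 = 0.09244.
Under H₀, SE = √(0.102·0.898/3386) = √(2.70514e-05) = 0.00520.
z = (0.09244 − 0.102)/0.00520 = -0.00956/0.00520 = -1.838.
p-value = P(Z > -1.838) ≈ 0.9670, so at α = 0.02 we fail to reject H₀.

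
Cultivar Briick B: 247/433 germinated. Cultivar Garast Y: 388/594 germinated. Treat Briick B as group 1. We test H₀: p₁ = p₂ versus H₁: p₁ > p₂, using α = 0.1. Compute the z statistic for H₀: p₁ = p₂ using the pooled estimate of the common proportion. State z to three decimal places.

z = -2.696

p̂₁ = 247/433 ≈ 0.57044, p̂₂ = 388/594 ≈ 0.65320.
Pooled p̂ = (247+388)/(433+594) = 635/1027 = 0.61831.
SE = √(p̂(1−p̂)(1/n₁+1/n₂)) = √(0.61831·0.38169·0.00399297) = √(0.000942356) = 0.03070.
z = (0.57044 − 0.65320)/0.03070 = -0.08276/0.03070 = -2.696.
p-value = P(Z > -2.696) ≈ 0.9965, so at α = 0.1 we fail to reject H₀.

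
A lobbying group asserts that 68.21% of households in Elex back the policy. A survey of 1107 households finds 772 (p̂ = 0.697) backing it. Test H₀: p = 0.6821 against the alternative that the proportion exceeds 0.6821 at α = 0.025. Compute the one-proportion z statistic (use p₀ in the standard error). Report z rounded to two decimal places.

p̂ = 772/1107 = 0.6974.
Under H₀, SE = √(0.6821·0.3179/1107) = √(0.00019588) = 0.0140.
z = (0.6974 − 0.6821)/0.0140 = 0.0153/0.0140 = 1.09.
p-value = P(Z > 1.092) ≈ 0.1375, so at α = 0.025 we fail to reject H₀.

z = 1.09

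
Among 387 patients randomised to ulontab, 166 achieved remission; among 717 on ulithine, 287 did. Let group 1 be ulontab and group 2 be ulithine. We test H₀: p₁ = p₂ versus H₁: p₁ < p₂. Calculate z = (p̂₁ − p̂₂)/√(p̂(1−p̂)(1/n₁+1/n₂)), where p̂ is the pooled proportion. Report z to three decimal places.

p̂₁ = 166/387 = 0.42894, p̂₂ = 287/717 = 0.40028.
Pooled p̂ = (166+287)/(387+717) = 453/1104 = 0.41033.
SE = √(p̂(1−p̂)(1/n₁+1/n₂)) = √(0.41033·0.58967·0.00397868) = √(0.000962676) = 0.03103.
z = (0.42894 − 0.40028)/0.03103 = 0.02866/0.03103 = 0.924.
p-value = P(Z < 0.924) ≈ 0.8222.

z = 0.924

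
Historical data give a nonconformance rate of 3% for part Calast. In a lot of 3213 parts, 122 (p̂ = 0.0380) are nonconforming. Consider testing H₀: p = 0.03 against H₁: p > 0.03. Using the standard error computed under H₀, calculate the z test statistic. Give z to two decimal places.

z = 2.65

p̂ = 122/3213 = 0.03797.
Under H₀, SE = √(0.03·0.97/3213) = √(9.05696e-06) = 0.00301.
z = (0.03797 − 0.03)/0.00301 = 0.00797/0.00301 = 2.65.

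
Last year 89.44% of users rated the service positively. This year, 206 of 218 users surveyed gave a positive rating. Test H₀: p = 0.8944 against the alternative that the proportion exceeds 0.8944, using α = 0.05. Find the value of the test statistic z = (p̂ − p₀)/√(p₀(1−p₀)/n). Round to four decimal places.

p̂ = 206/218 ≈ 0.9449541.
Under H₀, SE = √(0.8944·0.1056/218) = √(0.000433251) = 0.0208147.
z = (0.9449541 − 0.8944)/0.0208147 = 0.0505541/0.0208147 = 2.4288.
p-value = P(Z > 2.429) ≈ 0.0076. With α = 0.05, reject H₀.

z = 2.4288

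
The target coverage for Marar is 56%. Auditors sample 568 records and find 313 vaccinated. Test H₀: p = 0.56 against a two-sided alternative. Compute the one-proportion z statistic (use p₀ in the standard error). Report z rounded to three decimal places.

p̂ = 313/568 = 0.55106.
Standard error under H₀: √(0.56×0.44/568) = 0.02083.
z = (0.55106 − 0.56)/0.02083 = -0.00894/0.02083 = -0.429.

z = -0.429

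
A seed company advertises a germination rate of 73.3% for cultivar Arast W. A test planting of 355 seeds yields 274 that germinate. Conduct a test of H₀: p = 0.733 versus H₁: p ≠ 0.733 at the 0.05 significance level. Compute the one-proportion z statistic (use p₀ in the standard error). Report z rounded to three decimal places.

z = 1.654

p̂ = 274/355 ≈ 0.77183.
Under H₀, SE = √(0.733·0.267/355) = √(0.000551299) = 0.02348.
z = (0.77183 − 0.733)/0.02348 = 0.03883/0.02348 = 1.654.
p-value = 2·P(Z > 1.654) ≈ 0.0982; since p > α = 0.05, fail to reject H₀.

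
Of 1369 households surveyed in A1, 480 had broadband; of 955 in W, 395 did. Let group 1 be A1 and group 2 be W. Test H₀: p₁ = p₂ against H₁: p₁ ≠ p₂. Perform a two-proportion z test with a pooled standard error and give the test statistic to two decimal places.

z = -3.08

p̂₁ = 480/1369 = 0.35062, p̂₂ = 395/955 = 0.41361.
Pooled p̂ = (480+395)/(1369+955) = 875/2324 = 0.37651.
SE = √(p̂(1−p̂)(1/n₁+1/n₂)) = √(0.37651·0.62349·0.00177758) = √(0.000417286) = 0.02043.
z = (0.35062 − 0.41361)/0.02043 = -0.06299/0.02043 = -3.08.
p-value = 2·P(Z > 3.084) ≈ 0.0020.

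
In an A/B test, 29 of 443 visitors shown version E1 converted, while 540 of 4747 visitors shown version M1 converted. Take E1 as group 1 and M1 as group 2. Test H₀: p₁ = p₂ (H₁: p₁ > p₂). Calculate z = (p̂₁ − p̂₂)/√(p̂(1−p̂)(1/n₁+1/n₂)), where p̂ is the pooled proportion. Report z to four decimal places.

p̂₁ = 29/443 ≈ 0.0654628, p̂₂ = 540/4747 ≈ 0.1137561.
Pooled p̂ = (29+540)/(443+4747) = 569/5190 = 0.1096339.
SE = √(p̂(1−p̂)(1/n₁+1/n₂)) = √(0.1096339·0.8903661·0.002468) = √(0.000240912) = 0.0155213.
z = (0.0654628 − 0.1137561)/0.0155213 = -0.0482933/0.0155213 = -3.1114.
p-value = P(Z > -3.111) ≈ 0.9991.

z = -3.1114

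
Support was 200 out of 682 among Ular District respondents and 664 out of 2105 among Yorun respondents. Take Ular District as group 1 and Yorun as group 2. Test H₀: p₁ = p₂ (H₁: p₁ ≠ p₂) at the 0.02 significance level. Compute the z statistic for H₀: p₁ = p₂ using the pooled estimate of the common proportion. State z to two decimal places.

z = -1.09

p̂₁ = 200/682 = 0.29326, p̂₂ = 664/2105 = 0.31544.
Pooled p̂ = (200+664)/(682+2105) = 864/2787 = 0.31001.
SE = √(0.213904 × 0.00194134) = 0.02038.
z = (0.29326 − 0.31544)/0.02038 = -0.02218/0.02038 = -1.09.
Two-sided p-value ≈ 2·Φ(−1.089) = 0.2763, so at α = 0.02 we fail to reject H₀.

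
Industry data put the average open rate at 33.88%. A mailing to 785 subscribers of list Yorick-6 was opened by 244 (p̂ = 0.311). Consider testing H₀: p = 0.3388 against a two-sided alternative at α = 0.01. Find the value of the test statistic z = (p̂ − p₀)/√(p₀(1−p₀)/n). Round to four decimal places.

z = -1.6558

p̂ = 244/785 = 0.310828.
Standard error under H₀: √(0.3388×0.6612/785) = 0.016893.
z = (0.310828 − 0.3388)/0.016893 = -0.027972/0.016893 = -1.6558.
Two-sided p-value ≈ 2·Φ(−1.656) = 0.0978; since p > α = 0.01, fail to reject H₀.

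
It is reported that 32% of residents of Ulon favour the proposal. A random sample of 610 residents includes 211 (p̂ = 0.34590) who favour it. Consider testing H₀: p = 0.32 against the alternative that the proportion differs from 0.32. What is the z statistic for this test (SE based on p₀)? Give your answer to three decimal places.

p̂ = 211/610 ≈ 0.34590.
Under H₀, SE = √(0.32·0.68/610) = √(0.000356721) = 0.01889.
z = (0.34590 − 0.32)/0.01889 = 0.02590/0.01889 = 1.371.
p-value = 2·P(Z > 1.371) ≈ 0.1703.

z = 1.371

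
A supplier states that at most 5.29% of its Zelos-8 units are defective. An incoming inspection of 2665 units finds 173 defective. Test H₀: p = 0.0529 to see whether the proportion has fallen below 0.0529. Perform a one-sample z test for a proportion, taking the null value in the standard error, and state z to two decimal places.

z = 2.77

p̂ = 173/2665 = 0.06492.
Standard error under H₀: √(0.0529×0.9471/2665) = 0.00434.
z = (0.06492 − 0.0529)/0.00434 = 0.01202/0.00434 = 2.77.
p-value = P(Z < 2.771) ≈ 0.9972.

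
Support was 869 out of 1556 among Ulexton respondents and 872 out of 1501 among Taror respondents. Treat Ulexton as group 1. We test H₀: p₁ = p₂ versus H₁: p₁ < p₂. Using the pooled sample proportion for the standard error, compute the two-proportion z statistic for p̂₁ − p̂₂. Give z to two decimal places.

z = -1.25

p̂₁ = 869/1556 = 0.5585, p̂₂ = 872/1501 = 0.5809.
Pooled p̂ = (869+872)/(1556+1501) = 1741/3057 = 0.5695.
SE = √(0.245168 × 0.0013089) = 0.0179.
z = (0.5585 − 0.5809)/0.0179 = -0.0224/0.0179 = -1.25.
p-value = P(Z < -1.254) ≈ 0.1049.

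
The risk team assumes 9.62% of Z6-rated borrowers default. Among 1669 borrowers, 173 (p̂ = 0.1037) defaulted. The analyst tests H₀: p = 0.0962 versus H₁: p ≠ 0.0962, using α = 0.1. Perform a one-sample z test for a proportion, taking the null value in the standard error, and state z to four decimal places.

p̂ = 173/1669 ≈ 0.1036549.
SE = √(p₀(1−p₀)/n) = √(0.086946/1669) = 0.0072176.
z = (0.1036549 − 0.0962)/0.0072176 = 0.0074549/0.0072176 = 1.0329.
p-value = 2·P(Z > 1.033) ≈ 0.3017. With α = 0.1, fail to reject H₀.

z = 1.0329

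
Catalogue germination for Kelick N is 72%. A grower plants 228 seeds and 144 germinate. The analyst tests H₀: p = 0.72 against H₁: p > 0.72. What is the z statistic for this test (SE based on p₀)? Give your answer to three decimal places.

p̂ = 144/228 = 0.631579.
SE = √(p₀(1−p₀)/n) = √(0.2016/228) = 0.029736.
z = (0.631579 − 0.72)/0.029736 = -0.088421/0.029736 = -2.974.

z = -2.974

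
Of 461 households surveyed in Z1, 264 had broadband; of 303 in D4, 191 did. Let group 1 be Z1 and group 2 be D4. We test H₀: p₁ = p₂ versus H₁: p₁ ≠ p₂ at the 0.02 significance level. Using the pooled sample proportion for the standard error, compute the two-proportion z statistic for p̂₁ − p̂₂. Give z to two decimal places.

p̂₁ = 264/461 = 0.5727, p̂₂ = 191/303 = 0.6304.
Pooled p̂ = (264+191)/(461+303) = 455/764 = 0.5955.
SE = √(0.24087 × 0.00546953) = 0.0363.
z = (0.5727 − 0.6304)/0.0363 = -0.0577/0.0363 = -1.59.
p-value = 2·P(Z > 1.590) ≈ 0.1119. With α = 0.02, fail to reject H₀.

z = -1.59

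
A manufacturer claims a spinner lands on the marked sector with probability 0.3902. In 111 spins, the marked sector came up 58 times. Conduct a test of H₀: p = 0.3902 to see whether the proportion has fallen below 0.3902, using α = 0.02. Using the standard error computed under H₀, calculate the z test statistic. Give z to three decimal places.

p̂ = 58/111 ≈ 0.52252.
Standard error under H₀: √(0.3902×0.6098/111) = 0.04630.
z = (0.52252 − 0.3902)/0.04630 = 0.13232/0.04630 = 2.858.
p-value = P(Z < 2.858) ≈ 0.9979; since p > α = 0.02, fail to reject H₀.

z = 2.858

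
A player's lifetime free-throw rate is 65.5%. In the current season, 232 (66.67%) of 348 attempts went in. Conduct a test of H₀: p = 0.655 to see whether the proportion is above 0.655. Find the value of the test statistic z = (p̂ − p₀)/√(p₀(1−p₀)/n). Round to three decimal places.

p̂ = 232/348 ≈ 0.66667.
Under H₀, SE = √(0.655·0.345/348) = √(0.000649353) = 0.02548.
z = (0.66667 − 0.655)/0.02548 = 0.01167/0.02548 = 0.458.

z = 0.458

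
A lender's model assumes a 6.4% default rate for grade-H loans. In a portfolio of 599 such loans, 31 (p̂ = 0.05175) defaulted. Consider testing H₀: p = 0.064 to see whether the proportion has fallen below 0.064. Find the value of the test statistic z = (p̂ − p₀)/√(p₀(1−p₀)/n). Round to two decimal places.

z = -1.22

p̂ = 31/599 = 0.0518.
Standard error under H₀: √(0.064×0.936/599) = 0.0100.
z = (0.0518 − 0.064)/0.0100 = -0.0122/0.0100 = -1.22.
p-value = P(Z < -1.225) ≈ 0.1104.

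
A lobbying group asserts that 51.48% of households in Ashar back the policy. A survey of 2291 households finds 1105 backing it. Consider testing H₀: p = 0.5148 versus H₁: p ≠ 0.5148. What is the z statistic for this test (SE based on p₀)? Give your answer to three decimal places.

z = -3.110

p̂ = 1105/2291 ≈ 0.482322.
Standard error under H₀: √(0.5148×0.4852/2291) = 0.010442.
z = (0.482322 − 0.5148)/0.010442 = -0.032478/0.010442 = -3.110.
Two-sided p-value ≈ 2·Φ(−3.110) = 0.0019.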